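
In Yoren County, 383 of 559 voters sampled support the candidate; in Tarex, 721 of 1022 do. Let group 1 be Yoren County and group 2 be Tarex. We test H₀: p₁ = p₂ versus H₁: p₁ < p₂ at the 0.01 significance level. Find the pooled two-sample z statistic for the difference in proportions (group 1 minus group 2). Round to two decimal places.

p̂₁ = 383/559 = 0.6852, p̂₂ = 721/1022 = 0.7055.
Pooled p̂ = (383+721)/(559+1022) = 1104/1581 = 0.6983.
SE = √(p̂(1−p̂)(1/n₁+1/n₂)) = √(0.6983·0.3017·0.00276738) = √(0.000583033) = 0.0241.
z = (0.6852 − 0.7055)/0.0241 = -0.0203/0.0241 = -0.84.
p-value = P(Z < -0.842) ≈ 0.1999. With α = 0.01, fail to reject H₀.

z = -0.84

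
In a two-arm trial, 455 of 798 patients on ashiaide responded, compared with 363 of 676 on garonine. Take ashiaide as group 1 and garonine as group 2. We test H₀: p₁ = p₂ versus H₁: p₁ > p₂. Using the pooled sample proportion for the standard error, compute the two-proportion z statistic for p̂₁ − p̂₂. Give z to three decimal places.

z = 1.278

p̂₁ = 455/798 ≈ 0.57018, p̂₂ = 363/676 ≈ 0.53698.
Pooled p̂ = (455+363)/(798+676) = 818/1474 = 0.55495.
SE = √(p̂(1−p̂)(1/n₁+1/n₂)) = √(0.55495·0.44505·0.00273242) = √(0.000674854) = 0.02598.
z = (0.57018 − 0.53698)/0.02598 = 0.03320/0.02598 = 1.278.
p-value = P(Z > 1.278) ≈ 0.1007.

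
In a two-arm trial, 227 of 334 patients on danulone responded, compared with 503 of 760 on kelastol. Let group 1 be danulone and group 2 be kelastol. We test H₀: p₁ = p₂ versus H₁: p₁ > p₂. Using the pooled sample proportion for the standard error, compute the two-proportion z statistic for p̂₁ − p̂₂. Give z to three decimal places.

p̂₁ = 227/334 ≈ 0.67964, p̂₂ = 503/760 ≈ 0.66184.
Pooled p̂ = (227+503)/(334+760) = 730/1094 = 0.66728.
SE = √(0.222019 × 0.0043098) = 0.03093.
z = (0.67964 − 0.66184)/0.03093 = 0.01780/0.03093 = 0.575.
p-value = P(Z > 0.575) ≈ 0.2825.

z = 0.575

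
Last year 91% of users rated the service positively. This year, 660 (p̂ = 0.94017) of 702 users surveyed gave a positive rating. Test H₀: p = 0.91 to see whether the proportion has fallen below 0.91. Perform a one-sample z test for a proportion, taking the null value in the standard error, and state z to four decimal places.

z = 2.7933

p̂ = 660/702 ≈ 0.9401709.
SE = √(p₀(1−p₀)/n) = √(0.0819/702) = 0.0108012.
z = (0.9401709 − 0.91)/0.0108012 = 0.0301709/0.0108012 = 2.7933.
p-value = P(Z < 2.793) ≈ 0.9974.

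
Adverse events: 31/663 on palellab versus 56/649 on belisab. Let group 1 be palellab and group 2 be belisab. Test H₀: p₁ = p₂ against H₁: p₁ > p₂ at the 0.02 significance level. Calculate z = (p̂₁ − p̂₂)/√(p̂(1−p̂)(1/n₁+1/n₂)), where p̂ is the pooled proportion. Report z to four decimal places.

z = -2.8770

p̂₁ = 31/663 = 0.046757, p̂₂ = 56/649 = 0.086287.
Pooled p̂ = (31+56)/(663+649) = 87/1312 = 0.066311.
SE = √(p̂(1−p̂)(1/n₁+1/n₂)) = √(0.066311·0.933689·0.00304913) = √(0.000188783) = 0.013740.
z = (0.046757 − 0.086287)/0.013740 = -0.039530/0.013740 = -2.8770.
p-value = P(Z > -2.877) ≈ 0.9980; since p > α = 0.02, fail to reject H₀.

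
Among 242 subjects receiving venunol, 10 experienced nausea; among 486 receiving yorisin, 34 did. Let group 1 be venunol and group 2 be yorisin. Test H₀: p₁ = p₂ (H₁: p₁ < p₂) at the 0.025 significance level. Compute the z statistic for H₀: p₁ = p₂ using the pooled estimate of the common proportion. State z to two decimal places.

z = -1.53

p̂₁ = 10/242 ≈ 0.0413, p̂₂ = 34/486 ≈ 0.0700.
Pooled p̂ = (10+34)/(242+486) = 44/728 = 0.0604.
SE = √(0.0567866 × 0.00618984) = 0.0187.
z = (0.0413 − 0.0700)/0.0187 = -0.0287/0.0187 = -1.53.
p-value = P(Z < -1.527) ≈ 0.0633, so at α = 0.025 we fail to reject H₀.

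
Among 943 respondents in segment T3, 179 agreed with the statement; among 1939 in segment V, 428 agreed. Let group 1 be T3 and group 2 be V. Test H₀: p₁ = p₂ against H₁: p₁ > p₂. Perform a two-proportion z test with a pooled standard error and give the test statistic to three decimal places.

p̂₁ = 179/943 ≈ 0.189820, p̂₂ = 428/1939 ≈ 0.220732.
Pooled p̂ = (179+428)/(943+1939) = 607/2882 = 0.210618.
SE = √(0.166258 × 0.00157618) = 0.016188.
z = (0.189820 − 0.220732)/0.016188 = -0.030912/0.016188 = -1.910.
p-value = P(Z > -1.910) ≈ 0.9719.

z = -1.910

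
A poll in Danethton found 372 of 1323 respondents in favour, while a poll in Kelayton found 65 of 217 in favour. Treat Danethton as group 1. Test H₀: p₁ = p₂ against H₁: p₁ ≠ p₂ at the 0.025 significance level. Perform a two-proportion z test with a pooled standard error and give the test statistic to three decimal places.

p̂₁ = 372/1323 = 0.28118, p̂₂ = 65/217 = 0.29954.
Pooled p̂ = (372+65)/(1323+217) = 437/1540 = 0.28377.
SE = √(p̂(1−p̂)(1/n₁+1/n₂)) = √(0.28377·0.71623·0.00536415) = √(0.00109023) = 0.03302.
z = (0.28118 − 0.29954)/0.03302 = -0.01836/0.03302 = -0.556.
Two-sided p-value ≈ 2·Φ(−0.556) = 0.5782. With α = 0.025, fail to reject H₀.

z = -0.556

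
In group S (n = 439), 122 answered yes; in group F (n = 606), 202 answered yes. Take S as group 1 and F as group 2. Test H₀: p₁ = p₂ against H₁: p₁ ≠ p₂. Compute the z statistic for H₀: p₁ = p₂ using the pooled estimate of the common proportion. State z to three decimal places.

p̂₁ = 122/439 = 0.27790, p̂₂ = 202/606 = 0.33333.
Pooled p̂ = (122+202)/(439+606) = 324/1045 = 0.31005.
SE = √(0.213918 × 0.00392807) = 0.02899.
z = (0.27790 − 0.33333)/0.02899 = -0.05543/0.02899 = -1.912.

z = -1.912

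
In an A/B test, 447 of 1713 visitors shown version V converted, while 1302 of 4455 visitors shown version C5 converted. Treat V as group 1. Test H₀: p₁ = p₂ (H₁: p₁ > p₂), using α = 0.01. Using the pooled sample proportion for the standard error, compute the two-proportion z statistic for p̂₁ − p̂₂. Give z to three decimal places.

p̂₁ = 447/1713 = 0.260946, p̂₂ = 1302/4455 = 0.292256.
Pooled p̂ = (447+1302)/(1713+4455) = 1749/6168 = 0.283560.
SE = √(p̂(1−p̂)(1/n₁+1/n₂)) = √(0.283560·0.716440·0.000808238) = √(0.000164197) = 0.012814.
z = (0.260946 − 0.292256)/0.012814 = -0.031310/0.012814 = -2.443.
p-value = P(Z > -2.443) ≈ 0.9927, so at α = 0.01 we fail to reject H₀.

z = -2.443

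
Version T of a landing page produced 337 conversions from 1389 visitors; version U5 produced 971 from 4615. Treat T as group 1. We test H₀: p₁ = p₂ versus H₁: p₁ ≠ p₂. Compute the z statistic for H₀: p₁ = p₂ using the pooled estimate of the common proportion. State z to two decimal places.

p̂₁ = 337/1389 = 0.24262, p̂₂ = 971/4615 = 0.21040.
Pooled p̂ = (337+971)/(1389+4615) = 1308/6004 = 0.21785.
SE = √(p̂(1−p̂)(1/n₁+1/n₂)) = √(0.21785·0.78215·0.000936627) = √(0.000159596) = 0.01263.
z = (0.24262 − 0.21040)/0.01263 = 0.03222/0.01263 = 2.55.

z = 2.55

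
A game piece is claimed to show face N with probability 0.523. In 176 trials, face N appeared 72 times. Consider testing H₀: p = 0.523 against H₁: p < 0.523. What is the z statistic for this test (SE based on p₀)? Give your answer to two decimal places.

z = -3.03

p̂ = 72/176 = 0.4091.
SE = √(p₀(1−p₀)/n) = √(0.24947/176) = 0.0376.
z = (0.4091 − 0.523)/0.0376 = -0.1139/0.0376 = -3.03.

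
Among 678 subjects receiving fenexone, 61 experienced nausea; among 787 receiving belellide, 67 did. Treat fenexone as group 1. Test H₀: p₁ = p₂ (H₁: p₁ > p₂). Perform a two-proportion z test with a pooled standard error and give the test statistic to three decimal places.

z = 0.327

p̂₁ = 61/678 = 0.08997, p̂₂ = 67/787 = 0.08513.
Pooled p̂ = (61+67)/(678+787) = 128/1465 = 0.08737.
SE = √(p̂(1−p̂)(1/n₁+1/n₂)) = √(0.08737·0.91263·0.00274557) = √(0.000218927) = 0.01480.
z = (0.08997 − 0.08513)/0.01480 = 0.00484/0.01480 = 0.327.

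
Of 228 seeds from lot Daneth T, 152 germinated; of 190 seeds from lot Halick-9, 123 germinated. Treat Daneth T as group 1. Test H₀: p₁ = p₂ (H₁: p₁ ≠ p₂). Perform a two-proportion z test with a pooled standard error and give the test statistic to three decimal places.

p̂₁ = 152/228 ≈ 0.66667, p̂₂ = 123/190 ≈ 0.64737.
Pooled p̂ = (152+123)/(228+190) = 275/418 = 0.65789.
SE = √(0.225069 × 0.00964912) = 0.04660.
z = (0.66667 − 0.64737)/0.04660 = 0.01930/0.04660 = 0.414.
Two-sided p-value ≈ 2·Φ(−0.414) = 0.6788.

z = 0.414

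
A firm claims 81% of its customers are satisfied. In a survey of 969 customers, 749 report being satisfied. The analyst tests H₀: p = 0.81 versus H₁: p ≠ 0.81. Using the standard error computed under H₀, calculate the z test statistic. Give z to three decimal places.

p̂ = 749/969 ≈ 0.772962.
SE = √(p₀(1−p₀)/n) = √(0.1539/969) = 0.012603.
z = (0.772962 − 0.81)/0.012603 = -0.037038/0.012603 = -2.939.

z = -2.939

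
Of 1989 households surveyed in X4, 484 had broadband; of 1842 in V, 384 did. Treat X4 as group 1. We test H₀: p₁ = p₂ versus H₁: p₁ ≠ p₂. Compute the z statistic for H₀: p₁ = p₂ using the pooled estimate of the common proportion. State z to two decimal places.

z = 2.58

p̂₁ = 484/1989 = 0.2433, p̂₂ = 384/1842 = 0.2085.
Pooled p̂ = (484+384)/(1989+1842) = 868/3831 = 0.2266.
SE = √(p̂(1−p̂)(1/n₁+1/n₂)) = √(0.2266·0.7734·0.00104565) = √(0.000183238) = 0.0135.
z = (0.2433 − 0.2085)/0.0135 = 0.0348/0.0135 = 2.58.
Two-sided p-value ≈ 2·Φ(−2.576) = 0.0100.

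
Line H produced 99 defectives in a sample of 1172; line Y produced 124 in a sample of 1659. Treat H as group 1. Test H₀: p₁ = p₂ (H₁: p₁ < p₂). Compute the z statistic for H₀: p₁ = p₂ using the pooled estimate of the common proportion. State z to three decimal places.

p̂₁ = 99/1172 ≈ 0.08447, p̂₂ = 124/1659 ≈ 0.07474.
Pooled p̂ = (99+124)/(1172+1659) = 223/2831 = 0.07877.
SE = √(p̂(1−p̂)(1/n₁+1/n₂)) = √(0.07877·0.92123·0.00145602) = √(0.000105657) = 0.01028.
z = (0.08447 − 0.07474)/0.01028 = 0.00973/0.01028 = 0.946.
p-value = P(Z < 0.946) ≈ 0.8280.

z = 0.946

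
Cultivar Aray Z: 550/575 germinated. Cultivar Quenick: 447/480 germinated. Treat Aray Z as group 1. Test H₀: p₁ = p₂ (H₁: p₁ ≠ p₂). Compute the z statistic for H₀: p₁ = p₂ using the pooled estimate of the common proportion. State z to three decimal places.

p̂₁ = 550/575 ≈ 0.95652, p̂₂ = 447/480 ≈ 0.93125.
Pooled p̂ = (550+447)/(575+480) = 997/1055 = 0.94502.
SE = √(p̂(1−p̂)(1/n₁+1/n₂)) = √(0.94502·0.05498·0.00382246) = √(0.000198592) = 0.01409.
z = (0.95652 − 0.93125)/0.01409 = 0.02527/0.01409 = 1.793.
Two-sided p-value ≈ 2·Φ(−1.793) = 0.0729.

z = 1.793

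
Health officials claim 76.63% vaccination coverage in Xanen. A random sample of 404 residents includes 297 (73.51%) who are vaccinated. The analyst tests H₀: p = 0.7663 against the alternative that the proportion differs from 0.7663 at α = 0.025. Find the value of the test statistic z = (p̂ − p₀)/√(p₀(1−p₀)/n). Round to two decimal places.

z = -1.48

p̂ = 297/404 ≈ 0.7351.
Standard error under H₀: √(0.7663×0.2337/404) = 0.0211.
z = (0.7351 − 0.7663)/0.0211 = -0.0312/0.0211 = -1.48.
p-value = 2·P(Z > 1.480) ≈ 0.1390, so at α = 0.025 we fail to reject H₀.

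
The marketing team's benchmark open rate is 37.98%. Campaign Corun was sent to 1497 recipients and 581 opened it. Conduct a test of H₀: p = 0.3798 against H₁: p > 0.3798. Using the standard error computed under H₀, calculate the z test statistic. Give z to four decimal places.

p̂ = 581/1497 = 0.3881096.
Standard error under H₀: √(0.3798×0.6202/1497) = 0.0125439.
z = (0.3881096 − 0.3798)/0.0125439 = 0.0083096/0.0125439 = 0.6624.
p-value = P(Z > 0.662) ≈ 0.2538.

z = 0.6624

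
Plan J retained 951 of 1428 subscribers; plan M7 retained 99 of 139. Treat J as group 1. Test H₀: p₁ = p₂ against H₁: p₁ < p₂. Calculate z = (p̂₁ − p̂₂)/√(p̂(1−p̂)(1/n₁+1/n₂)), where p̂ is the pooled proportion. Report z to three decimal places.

p̂₁ = 951/1428 ≈ 0.66597, p̂₂ = 99/139 ≈ 0.71223.
Pooled p̂ = (951+99)/(1428+139) = 1050/1567 = 0.67007.
SE = √(p̂(1−p̂)(1/n₁+1/n₂)) = √(0.67007·0.32993·0.00789452) = √(0.00174529) = 0.04178.
z = (0.66597 − 0.71223)/0.04178 = -0.04626/0.04178 = -1.107.
p-value = P(Z < -1.107) ≈ 0.1341.

z = -1.107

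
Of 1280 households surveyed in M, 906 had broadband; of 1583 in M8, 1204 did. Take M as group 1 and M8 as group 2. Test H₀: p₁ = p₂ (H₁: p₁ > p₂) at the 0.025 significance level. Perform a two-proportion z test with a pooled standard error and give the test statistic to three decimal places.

z = -3.189

p̂₁ = 906/1280 = 0.70781, p̂₂ = 1204/1583 = 0.76058.
Pooled p̂ = (906+1204)/(1280+1583) = 2110/2863 = 0.73699.
SE = √(0.193836 × 0.00141296) = 0.01655.
z = (0.70781 − 0.76058)/0.01655 = -0.05277/0.01655 = -3.189.
p-value = P(Z > -3.189) ≈ 0.9993; since p > α = 0.025, fail to reject H₀.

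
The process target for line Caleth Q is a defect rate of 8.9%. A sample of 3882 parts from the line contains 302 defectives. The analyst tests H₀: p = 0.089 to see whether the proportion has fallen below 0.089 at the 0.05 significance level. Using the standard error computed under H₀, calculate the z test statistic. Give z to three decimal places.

z = -2.452

p̂ = 302/3882 ≈ 0.077795.
Standard error under H₀: √(0.089×0.911/3882) = 0.004570.
z = (0.077795 − 0.089)/0.004570 = -0.011205/0.004570 = -2.452.
p-value = P(Z < -2.452) ≈ 0.0071; since p < α = 0.05, reject H₀.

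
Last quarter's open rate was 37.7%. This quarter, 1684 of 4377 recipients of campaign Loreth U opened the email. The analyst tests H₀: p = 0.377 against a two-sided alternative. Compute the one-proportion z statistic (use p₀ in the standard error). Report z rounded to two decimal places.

z = 1.06

p̂ = 1684/4377 = 0.38474.
SE = √(p₀(1−p₀)/n) = √(0.23487/4377) = 0.00733.
z = (0.38474 − 0.377)/0.00733 = 0.00774/0.00733 = 1.06.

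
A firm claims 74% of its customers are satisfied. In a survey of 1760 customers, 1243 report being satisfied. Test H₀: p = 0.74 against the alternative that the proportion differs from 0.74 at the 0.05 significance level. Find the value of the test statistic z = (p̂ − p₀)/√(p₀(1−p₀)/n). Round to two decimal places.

z = -3.23

p̂ = 1243/1760 = 0.70625.
Under H₀, SE = √(0.74·0.26/1760) = √(0.000109318) = 0.01046.
z = (0.70625 − 0.74)/0.01046 = -0.03375/0.01046 = -3.23.
p-value = 2·P(Z > 3.228) ≈ 0.0012; since p < α = 0.05, reject H₀.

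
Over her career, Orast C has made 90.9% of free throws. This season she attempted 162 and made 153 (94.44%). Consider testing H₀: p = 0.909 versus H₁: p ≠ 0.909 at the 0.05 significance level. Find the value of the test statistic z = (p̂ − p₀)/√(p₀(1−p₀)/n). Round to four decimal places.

p̂ = 153/162 = 0.9444444.
SE = √(p₀(1−p₀)/n) = √(0.082719/162) = 0.0225967.
z = (0.9444444 − 0.909)/0.0225967 = 0.0354444/0.0225967 = 1.5686.
Two-sided p-value ≈ 2·Φ(−1.569) = 0.1167. With α = 0.05, fail to reject H₀.

z = 1.5686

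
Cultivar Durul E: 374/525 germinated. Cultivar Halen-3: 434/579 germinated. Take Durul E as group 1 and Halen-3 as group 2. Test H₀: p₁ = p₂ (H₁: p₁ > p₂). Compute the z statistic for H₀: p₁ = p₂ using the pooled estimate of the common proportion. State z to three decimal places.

p̂₁ = 374/525 = 0.71238, p̂₂ = 434/579 = 0.74957.
Pooled p̂ = (374+434)/(525+579) = 808/1104 = 0.73188.
SE = √(0.19623 × 0.00363188) = 0.02670.
z = (0.71238 − 0.74957)/0.02670 = -0.03719/0.02670 = -1.393.
p-value = P(Z > -1.393) ≈ 0.9182.

z = -1.393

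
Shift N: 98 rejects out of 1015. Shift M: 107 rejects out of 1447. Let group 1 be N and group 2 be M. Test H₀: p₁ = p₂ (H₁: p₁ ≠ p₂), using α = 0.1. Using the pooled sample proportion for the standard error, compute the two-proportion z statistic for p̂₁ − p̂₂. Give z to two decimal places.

p̂₁ = 98/1015 ≈ 0.09655, p̂₂ = 107/1447 ≈ 0.07395.
Pooled p̂ = (98+107)/(1015+1447) = 205/2462 = 0.08327.
SE = √(p̂(1−p̂)(1/n₁+1/n₂)) = √(0.08327·0.91673·0.00167631) = √(0.000127957) = 0.01131.
z = (0.09655 − 0.07395)/0.01131 = 0.02260/0.01131 = 2.00.
p-value = 2·P(Z > 1.998) ≈ 0.0457. With α = 0.1, reject H₀.

z = 2.00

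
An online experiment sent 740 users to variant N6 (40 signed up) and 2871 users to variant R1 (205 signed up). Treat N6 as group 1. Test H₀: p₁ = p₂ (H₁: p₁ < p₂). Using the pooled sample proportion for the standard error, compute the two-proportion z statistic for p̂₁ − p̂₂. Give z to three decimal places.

z = -1.673

p̂₁ = 40/740 = 0.05405, p̂₂ = 205/2871 = 0.07140.
Pooled p̂ = (40+205)/(740+2871) = 245/3611 = 0.06785.
SE = √(p̂(1−p̂)(1/n₁+1/n₂)) = √(0.06785·0.93215·0.00169966) = √(0.000107495) = 0.01037.
z = (0.05405 − 0.07140)/0.01037 = -0.01735/0.01037 = -1.673.
p-value = P(Z < -1.673) ≈ 0.0471.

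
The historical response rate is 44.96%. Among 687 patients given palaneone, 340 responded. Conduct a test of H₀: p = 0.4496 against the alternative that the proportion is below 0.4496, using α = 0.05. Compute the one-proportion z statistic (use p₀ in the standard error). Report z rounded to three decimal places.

p̂ = 340/687 ≈ 0.49491.
Standard error under H₀: √(0.4496×0.5504/687) = 0.01898.
z = (0.49491 − 0.4496)/0.01898 = 0.04531/0.01898 = 2.387.
p-value = P(Z < 2.387) ≈ 0.9915. With α = 0.05, fail to reject H₀.

z = 2.387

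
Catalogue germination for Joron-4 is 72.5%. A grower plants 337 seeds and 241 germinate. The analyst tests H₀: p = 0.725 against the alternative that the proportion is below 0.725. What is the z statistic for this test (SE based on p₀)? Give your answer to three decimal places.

z = -0.406

p̂ = 241/337 ≈ 0.71513.
Standard error under H₀: √(0.725×0.275/337) = 0.02432.
z = (0.71513 − 0.725)/0.02432 = -0.00987/0.02432 = -0.406.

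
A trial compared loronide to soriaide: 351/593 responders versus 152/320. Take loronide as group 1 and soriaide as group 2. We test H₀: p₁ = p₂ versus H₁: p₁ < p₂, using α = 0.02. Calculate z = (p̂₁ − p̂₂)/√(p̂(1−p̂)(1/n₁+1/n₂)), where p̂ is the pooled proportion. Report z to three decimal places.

p̂₁ = 351/593 = 0.591906, p̂₂ = 152/320 = 0.475000.
Pooled p̂ = (351+152)/(593+320) = 503/913 = 0.550931.
SE = √(0.247406 × 0.00481134) = 0.034502.
z = (0.591906 − 0.475000)/0.034502 = 0.116906/0.034502 = 3.388.
p-value = P(Z < 3.388) ≈ 0.9996; since p > α = 0.02, fail to reject H₀.

z = 3.388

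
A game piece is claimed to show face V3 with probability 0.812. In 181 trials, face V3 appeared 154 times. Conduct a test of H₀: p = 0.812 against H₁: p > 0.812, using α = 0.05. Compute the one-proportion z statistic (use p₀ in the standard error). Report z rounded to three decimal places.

z = 1.337

p̂ = 154/181 = 0.85083.
Standard error under H₀: √(0.812×0.188/181) = 0.02904.
z = (0.85083 − 0.812)/0.02904 = 0.03883/0.02904 = 1.337.
p-value = P(Z > 1.337) ≈ 0.0906, so at α = 0.05 we fail to reject H₀.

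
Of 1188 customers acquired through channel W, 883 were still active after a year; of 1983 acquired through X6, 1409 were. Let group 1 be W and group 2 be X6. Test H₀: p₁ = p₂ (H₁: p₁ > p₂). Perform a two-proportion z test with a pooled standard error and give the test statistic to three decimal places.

z = 1.993

p̂₁ = 883/1188 ≈ 0.74327, p̂₂ = 1409/1983 ≈ 0.71054.
Pooled p̂ = (883+1409)/(1188+1983) = 2292/3171 = 0.72280.
SE = √(0.20036 × 0.00134604) = 0.01642.
z = (0.74327 − 0.71054)/0.01642 = 0.03273/0.01642 = 1.993.
p-value = P(Z > 1.993) ≈ 0.0231.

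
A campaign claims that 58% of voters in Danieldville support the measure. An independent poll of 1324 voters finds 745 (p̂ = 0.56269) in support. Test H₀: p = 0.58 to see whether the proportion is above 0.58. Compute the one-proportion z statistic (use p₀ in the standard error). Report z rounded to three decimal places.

z = -1.276

p̂ = 745/1324 ≈ 0.562689.
SE = √(p₀(1−p₀)/n) = √(0.2436/1324) = 0.013564.
z = (0.562689 − 0.58)/0.013564 = -0.017311/0.013564 = -1.276.
p-value = P(Z > -1.276) ≈ 0.8991.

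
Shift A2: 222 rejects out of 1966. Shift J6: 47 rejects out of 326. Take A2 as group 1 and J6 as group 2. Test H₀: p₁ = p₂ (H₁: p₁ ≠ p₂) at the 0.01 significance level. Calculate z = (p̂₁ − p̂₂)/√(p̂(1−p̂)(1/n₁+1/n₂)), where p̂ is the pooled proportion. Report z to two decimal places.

p̂₁ = 222/1966 ≈ 0.11292, p̂₂ = 47/326 ≈ 0.14417.
Pooled p̂ = (222+47)/(1966+326) = 269/2292 = 0.11736.
SE = √(0.10359 × 0.00357613) = 0.01925.
z = (0.11292 − 0.14417)/0.01925 = -0.03125/0.01925 = -1.62.
Two-sided p-value ≈ 2·Φ(−1.624) = 0.1044, so at α = 0.01 we fail to reject H₀.

z = -1.62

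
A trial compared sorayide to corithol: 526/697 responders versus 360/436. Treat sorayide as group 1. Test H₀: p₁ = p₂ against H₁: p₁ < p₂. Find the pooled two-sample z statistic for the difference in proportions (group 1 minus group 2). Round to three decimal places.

z = -2.817

p̂₁ = 526/697 ≈ 0.754663, p̂₂ = 360/436 ≈ 0.825688.
Pooled p̂ = (526+360)/(697+436) = 886/1133 = 0.781995.
SE = √(0.170479 × 0.0037283) = 0.025211.
z = (0.754663 − 0.825688)/0.025211 = -0.071025/0.025211 = -2.817.
p-value = P(Z < -2.817) ≈ 0.0024.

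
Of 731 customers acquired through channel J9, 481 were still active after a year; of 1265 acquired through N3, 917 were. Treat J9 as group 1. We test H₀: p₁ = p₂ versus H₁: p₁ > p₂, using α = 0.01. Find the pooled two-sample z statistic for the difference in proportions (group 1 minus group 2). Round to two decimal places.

z = -3.14

p̂₁ = 481/731 = 0.6580, p̂₂ = 917/1265 = 0.7249.
Pooled p̂ = (481+917)/(731+1265) = 1398/1996 = 0.7004.
SE = √(0.20984 × 0.0021585) = 0.0213.
z = (0.6580 − 0.7249)/0.0213 = -0.0669/0.0213 = -3.14.
p-value = P(Z > -3.143) ≈ 0.9992, so at α = 0.01 we fail to reject H₀.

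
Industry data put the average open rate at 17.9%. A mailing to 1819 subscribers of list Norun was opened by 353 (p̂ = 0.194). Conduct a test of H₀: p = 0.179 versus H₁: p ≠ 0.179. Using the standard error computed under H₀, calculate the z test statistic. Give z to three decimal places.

p̂ = 353/1819 = 0.194063.
Standard error under H₀: √(0.179×0.821/1819) = 0.008988.
z = (0.194063 − 0.179)/0.008988 = 0.015063/0.008988 = 1.676.

z = 1.676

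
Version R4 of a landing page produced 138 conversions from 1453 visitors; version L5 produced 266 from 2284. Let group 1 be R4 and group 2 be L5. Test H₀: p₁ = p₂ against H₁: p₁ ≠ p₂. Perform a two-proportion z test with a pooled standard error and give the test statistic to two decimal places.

z = -2.06

p̂₁ = 138/1453 = 0.09498, p̂₂ = 266/2284 = 0.11646.
Pooled p̂ = (138+266)/(1453+2284) = 404/3737 = 0.10811.
SE = √(0.0964207 × 0.00112606) = 0.01042.
z = (0.09498 − 0.11646)/0.01042 = -0.02148/0.01042 = -2.06.
Two-sided p-value ≈ 2·Φ(−2.062) = 0.0392.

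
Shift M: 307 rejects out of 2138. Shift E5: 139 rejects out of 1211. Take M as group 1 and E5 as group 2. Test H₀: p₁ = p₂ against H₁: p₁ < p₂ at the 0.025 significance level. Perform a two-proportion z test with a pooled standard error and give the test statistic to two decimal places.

z = 2.36

p̂₁ = 307/2138 ≈ 0.1436, p̂₂ = 139/1211 ≈ 0.1148.
Pooled p̂ = (307+139)/(2138+1211) = 446/3349 = 0.1332.
SE = √(p̂(1−p̂)(1/n₁+1/n₂)) = √(0.1332·0.8668·0.00129349) = √(0.000149319) = 0.0122.
z = (0.1436 − 0.1148)/0.0122 = 0.0288/0.0122 = 2.36.
p-value = P(Z < 2.358) ≈ 0.9908; since p > α = 0.025, fail to reject H₀.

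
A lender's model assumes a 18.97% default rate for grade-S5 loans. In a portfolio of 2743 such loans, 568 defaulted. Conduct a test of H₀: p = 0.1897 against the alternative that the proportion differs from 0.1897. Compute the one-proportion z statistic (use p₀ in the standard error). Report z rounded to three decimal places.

p̂ = 568/2743 = 0.207073.
Standard error under H₀: √(0.1897×0.8103/2743) = 0.007486.
z = (0.207073 − 0.1897)/0.007486 = 0.017373/0.007486 = 2.321.
Two-sided p-value ≈ 2·Φ(−2.321) = 0.0203.

z = 2.321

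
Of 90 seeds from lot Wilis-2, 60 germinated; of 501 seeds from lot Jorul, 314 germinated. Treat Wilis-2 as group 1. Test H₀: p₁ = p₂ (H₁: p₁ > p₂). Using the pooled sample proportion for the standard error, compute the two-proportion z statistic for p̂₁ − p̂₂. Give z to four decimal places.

p̂₁ = 60/90 = 0.666667, p̂₂ = 314/501 = 0.626747.
Pooled p̂ = (60+314)/(90+501) = 374/591 = 0.632826.
SE = √(p̂(1−p̂)(1/n₁+1/n₂)) = √(0.632826·0.367174·0.0131071) = √(0.00304554) = 0.055186.
z = (0.666667 − 0.626747)/0.055186 = 0.039920/0.055186 = 0.7234.
p-value = P(Z > 0.723) ≈ 0.2347.

z = 0.7234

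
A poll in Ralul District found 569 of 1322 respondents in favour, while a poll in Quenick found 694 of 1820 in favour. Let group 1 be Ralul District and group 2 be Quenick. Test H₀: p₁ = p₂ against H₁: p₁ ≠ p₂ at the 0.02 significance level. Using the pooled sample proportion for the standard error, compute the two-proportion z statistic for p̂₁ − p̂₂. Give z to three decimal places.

z = 2.771

p̂₁ = 569/1322 ≈ 0.430408, p̂₂ = 694/1820 ≈ 0.381319.
Pooled p̂ = (569+694)/(1322+1820) = 1263/3142 = 0.401973.
SE = √(p̂(1−p̂)(1/n₁+1/n₂)) = √(0.401973·0.598027·0.00130588) = √(0.000313922) = 0.017718.
z = (0.430408 − 0.381319)/0.017718 = 0.049089/0.017718 = 2.771.
p-value = 2·P(Z > 2.771) ≈ 0.0056; since p < α = 0.02, reject H₀.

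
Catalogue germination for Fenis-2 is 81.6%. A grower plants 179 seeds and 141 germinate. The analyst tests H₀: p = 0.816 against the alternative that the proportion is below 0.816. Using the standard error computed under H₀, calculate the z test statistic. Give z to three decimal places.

z = -0.977

p̂ = 141/179 = 0.78771.
Standard error under H₀: √(0.816×0.184/179) = 0.02896.
z = (0.78771 − 0.816)/0.02896 = -0.02829/0.02896 = -0.977.
p-value = P(Z < -0.977) ≈ 0.1643.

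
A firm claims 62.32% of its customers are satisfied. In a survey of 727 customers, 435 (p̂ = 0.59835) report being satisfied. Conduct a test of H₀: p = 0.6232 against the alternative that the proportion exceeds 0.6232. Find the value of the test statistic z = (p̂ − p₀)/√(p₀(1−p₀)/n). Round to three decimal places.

p̂ = 435/727 ≈ 0.59835.
Under H₀, SE = √(0.6232·0.3768/727) = √(0.000323001) = 0.01797.
z = (0.59835 − 0.6232)/0.01797 = -0.02485/0.01797 = -1.383.

z = -1.383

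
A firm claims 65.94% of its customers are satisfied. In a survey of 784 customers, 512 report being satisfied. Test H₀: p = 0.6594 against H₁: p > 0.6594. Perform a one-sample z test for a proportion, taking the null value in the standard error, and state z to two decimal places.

p̂ = 512/784 = 0.6531.
Standard error under H₀: √(0.6594×0.3406/784) = 0.0169.
z = (0.6531 − 0.6594)/0.0169 = -0.0063/0.0169 = -0.37.
p-value = P(Z > -0.375) ≈ 0.6460.

z = -0.37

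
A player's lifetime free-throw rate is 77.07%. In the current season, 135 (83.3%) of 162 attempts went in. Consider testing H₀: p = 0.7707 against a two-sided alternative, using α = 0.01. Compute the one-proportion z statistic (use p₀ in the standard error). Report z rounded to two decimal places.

p̂ = 135/162 = 0.8333.
Standard error under H₀: √(0.7707×0.2293/162) = 0.0330.
z = (0.8333 − 0.7707)/0.0330 = 0.0626/0.0330 = 1.90.
Two-sided p-value ≈ 2·Φ(−1.896) = 0.0579. With α = 0.01, fail to reject H₀.

z = 1.90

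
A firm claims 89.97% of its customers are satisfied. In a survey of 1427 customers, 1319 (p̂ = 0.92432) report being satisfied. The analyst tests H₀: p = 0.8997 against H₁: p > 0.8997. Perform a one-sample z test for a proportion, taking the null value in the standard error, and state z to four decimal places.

p̂ = 1319/1427 ≈ 0.9243167.
SE = √(p₀(1−p₀)/n) = √(0.09024/1427) = 0.0079522.
z = (0.9243167 − 0.8997)/0.0079522 = 0.0246167/0.0079522 = 3.0956.
p-value = P(Z > 3.096) ≈ 0.0010.

z = 3.0956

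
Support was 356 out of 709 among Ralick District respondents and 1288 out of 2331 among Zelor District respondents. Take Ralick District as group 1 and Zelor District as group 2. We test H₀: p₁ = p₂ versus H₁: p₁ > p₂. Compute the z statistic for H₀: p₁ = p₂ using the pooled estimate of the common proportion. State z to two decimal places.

p̂₁ = 356/709 ≈ 0.5021, p̂₂ = 1288/2331 ≈ 0.5526.
Pooled p̂ = (356+1288)/(709+2331) = 1644/3040 = 0.5408.
SE = √(p̂(1−p̂)(1/n₁+1/n₂)) = √(0.5408·0.4592·0.00183944) = √(0.000456799) = 0.0214.
z = (0.5021 − 0.5526)/0.0214 = -0.0505/0.0214 = -2.36.

z = -2.36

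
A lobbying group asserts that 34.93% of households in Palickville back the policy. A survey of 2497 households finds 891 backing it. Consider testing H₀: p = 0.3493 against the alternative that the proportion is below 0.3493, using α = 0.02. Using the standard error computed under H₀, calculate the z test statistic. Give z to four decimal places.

z = 0.7891

p̂ = 891/2497 = 0.3568282.
SE = √(p₀(1−p₀)/n) = √(0.22729/2497) = 0.0095407.
z = (0.3568282 − 0.3493)/0.0095407 = 0.0075282/0.0095407 = 0.7891.
p-value = P(Z < 0.789) ≈ 0.7850; since p > α = 0.02, fail to reject H₀.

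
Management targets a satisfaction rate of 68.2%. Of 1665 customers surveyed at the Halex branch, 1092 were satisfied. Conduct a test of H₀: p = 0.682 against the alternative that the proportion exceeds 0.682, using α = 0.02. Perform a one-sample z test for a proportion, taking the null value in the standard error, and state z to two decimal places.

p̂ = 1092/1665 ≈ 0.6559.
Under H₀, SE = √(0.682·0.318/1665) = √(0.000130256) = 0.0114.
z = (0.6559 − 0.682)/0.0114 = -0.0261/0.0114 = -2.29.
p-value = P(Z > -2.291) ≈ 0.9890, so at α = 0.02 we fail to reject H₀.

z = -2.29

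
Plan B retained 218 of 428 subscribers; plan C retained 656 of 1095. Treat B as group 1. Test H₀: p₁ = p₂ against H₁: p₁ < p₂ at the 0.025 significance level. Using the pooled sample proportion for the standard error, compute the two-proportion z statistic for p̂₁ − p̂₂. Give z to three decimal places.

z = -3.183

p̂₁ = 218/428 ≈ 0.50935, p̂₂ = 656/1095 ≈ 0.59909.
Pooled p̂ = (218+656)/(428+1095) = 874/1523 = 0.57387.
SE = √(0.244544 × 0.00324969) = 0.02819.
z = (0.50935 − 0.59909)/0.02819 = -0.08974/0.02819 = -3.183.
p-value = P(Z < -3.183) ≈ 0.0007. With α = 0.025, reject H₀.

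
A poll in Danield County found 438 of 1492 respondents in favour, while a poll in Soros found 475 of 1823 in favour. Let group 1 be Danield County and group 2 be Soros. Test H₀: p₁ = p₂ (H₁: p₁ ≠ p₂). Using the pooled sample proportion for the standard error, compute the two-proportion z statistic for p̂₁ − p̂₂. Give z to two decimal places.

p̂₁ = 438/1492 ≈ 0.2936, p̂₂ = 475/1823 ≈ 0.2606.
Pooled p̂ = (438+475)/(1492+1823) = 913/3315 = 0.2754.
SE = √(0.199561 × 0.00121879) = 0.0156.
z = (0.2936 − 0.2606)/0.0156 = 0.0330/0.0156 = 2.12.
Two-sided p-value ≈ 2·Φ(−2.116) = 0.0343.

z = 2.12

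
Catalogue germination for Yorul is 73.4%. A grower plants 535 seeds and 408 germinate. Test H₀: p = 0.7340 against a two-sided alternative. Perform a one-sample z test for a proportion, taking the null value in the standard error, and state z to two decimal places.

p̂ = 408/535 = 0.7626.
SE = √(p₀(1−p₀)/n) = √(0.19524/535) = 0.0191.
z = (0.7626 − 0.734)/0.0191 = 0.0286/0.0191 = 1.50.

z = 1.50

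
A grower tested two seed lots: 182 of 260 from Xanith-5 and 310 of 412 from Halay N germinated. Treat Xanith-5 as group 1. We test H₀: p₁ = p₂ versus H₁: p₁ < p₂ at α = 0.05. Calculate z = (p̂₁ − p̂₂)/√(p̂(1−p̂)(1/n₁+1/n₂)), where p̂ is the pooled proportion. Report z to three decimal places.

z = -1.495

p̂₁ = 182/260 ≈ 0.70000, p̂₂ = 310/412 ≈ 0.75243.
Pooled p̂ = (182+310)/(260+412) = 492/672 = 0.73214.
SE = √(0.19611 × 0.00627334) = 0.03508.
z = (0.70000 − 0.75243)/0.03508 = -0.05243/0.03508 = -1.495.
p-value = P(Z < -1.495) ≈ 0.0675; since p > α = 0.05, fail to reject H₀.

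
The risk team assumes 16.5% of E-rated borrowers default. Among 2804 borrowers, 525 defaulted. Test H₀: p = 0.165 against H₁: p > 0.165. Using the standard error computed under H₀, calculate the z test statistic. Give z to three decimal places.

p̂ = 525/2804 ≈ 0.187233.
SE = √(p₀(1−p₀)/n) = √(0.13778/2804) = 0.007010.
z = (0.187233 − 0.165)/0.007010 = 0.022233/0.007010 = 3.172.

z = 3.172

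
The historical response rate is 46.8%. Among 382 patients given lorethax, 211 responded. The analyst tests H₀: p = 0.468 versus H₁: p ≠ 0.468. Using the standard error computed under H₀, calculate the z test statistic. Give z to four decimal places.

z = 3.3042

p̂ = 211/382 = 0.552356.
Under H₀, SE = √(0.468·0.532/382) = √(0.00065177) = 0.025530.
z = (0.552356 − 0.468)/0.025530 = 0.084356/0.025530 = 3.3042.
Two-sided p-value ≈ 2·Φ(−3.304) = 0.0010.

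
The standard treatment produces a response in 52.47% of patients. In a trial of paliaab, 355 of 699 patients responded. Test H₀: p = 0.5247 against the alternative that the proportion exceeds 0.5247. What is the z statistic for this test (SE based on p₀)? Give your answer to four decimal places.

z = -0.8911

p̂ = 355/699 = 0.507868.
Standard error under H₀: √(0.5247×0.4753/699) = 0.018889.
z = (0.507868 − 0.5247)/0.018889 = -0.016832/0.018889 = -0.8911.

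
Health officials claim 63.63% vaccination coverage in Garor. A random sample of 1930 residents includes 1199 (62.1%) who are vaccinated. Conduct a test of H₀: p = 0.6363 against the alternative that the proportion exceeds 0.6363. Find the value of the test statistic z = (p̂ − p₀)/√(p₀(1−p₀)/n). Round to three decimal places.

z = -1.375

p̂ = 1199/1930 ≈ 0.62124.
SE = √(p₀(1−p₀)/n) = √(0.23142/1930) = 0.01095.
z = (0.62124 − 0.6363)/0.01095 = -0.01506/0.01095 = -1.375.
p-value = P(Z > -1.375) ≈ 0.9154.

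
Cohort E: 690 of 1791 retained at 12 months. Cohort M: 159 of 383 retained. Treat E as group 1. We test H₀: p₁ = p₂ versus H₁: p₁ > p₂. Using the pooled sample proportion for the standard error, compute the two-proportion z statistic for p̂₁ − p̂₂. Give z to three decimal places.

p̂₁ = 690/1791 ≈ 0.38526, p̂₂ = 159/383 ≈ 0.41514.
Pooled p̂ = (690+159)/(1791+383) = 849/2174 = 0.39052.
SE = √(p̂(1−p̂)(1/n₁+1/n₂)) = √(0.39052·0.60948·0.00316931) = √(0.000754344) = 0.02747.
z = (0.38526 − 0.41514)/0.02747 = -0.02988/0.02747 = -1.088.
p-value = P(Z > -1.088) ≈ 0.8617.

z = -1.088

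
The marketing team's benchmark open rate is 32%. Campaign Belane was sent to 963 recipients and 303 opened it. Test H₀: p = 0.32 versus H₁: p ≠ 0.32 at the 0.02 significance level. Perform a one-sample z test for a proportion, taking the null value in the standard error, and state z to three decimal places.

z = -0.356

p̂ = 303/963 ≈ 0.314642.
SE = √(p₀(1−p₀)/n) = √(0.2176/963) = 0.015032.
z = (0.314642 − 0.32)/0.015032 = -0.005358/0.015032 = -0.356.
p-value = 2·P(Z > 0.356) ≈ 0.7215, so at α = 0.02 we fail to reject H₀.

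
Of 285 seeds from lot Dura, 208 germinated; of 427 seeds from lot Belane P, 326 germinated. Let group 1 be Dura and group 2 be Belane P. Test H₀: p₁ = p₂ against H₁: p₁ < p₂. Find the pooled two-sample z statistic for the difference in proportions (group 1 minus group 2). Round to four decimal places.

p̂₁ = 208/285 ≈ 0.729825, p̂₂ = 326/427 ≈ 0.763466.
Pooled p̂ = (208+326)/(285+427) = 534/712 = 0.750000.
SE = √(p̂(1−p̂)(1/n₁+1/n₂)) = √(0.750000·0.250000·0.00585069) = √(0.001097) = 0.033121.
z = (0.729825 − 0.763466)/0.033121 = -0.033641/0.033121 = -1.0157.
p-value = P(Z < -1.016) ≈ 0.1549.

z = -1.0157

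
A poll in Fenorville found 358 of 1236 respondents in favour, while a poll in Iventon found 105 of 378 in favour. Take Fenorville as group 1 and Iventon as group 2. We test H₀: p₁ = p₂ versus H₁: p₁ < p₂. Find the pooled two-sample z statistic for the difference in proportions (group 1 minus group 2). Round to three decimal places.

z = 0.446

p̂₁ = 358/1236 = 0.28964, p̂₂ = 105/378 = 0.27778.
Pooled p̂ = (358+105)/(1236+378) = 463/1614 = 0.28686.
SE = √(0.204573 × 0.00345456) = 0.02658.
z = (0.28964 − 0.27778)/0.02658 = 0.01186/0.02658 = 0.446.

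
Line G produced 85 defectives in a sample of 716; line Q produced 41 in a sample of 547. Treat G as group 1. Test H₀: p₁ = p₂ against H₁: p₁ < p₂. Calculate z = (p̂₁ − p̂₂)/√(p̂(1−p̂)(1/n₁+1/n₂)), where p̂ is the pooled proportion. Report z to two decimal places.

p̂₁ = 85/716 ≈ 0.1187, p̂₂ = 41/547 ≈ 0.0750.
Pooled p̂ = (85+41)/(716+547) = 126/1263 = 0.0998.
SE = √(0.0898099 × 0.0032248) = 0.0170.
z = (0.1187 − 0.0750)/0.0170 = 0.0437/0.0170 = 2.57.

z = 2.57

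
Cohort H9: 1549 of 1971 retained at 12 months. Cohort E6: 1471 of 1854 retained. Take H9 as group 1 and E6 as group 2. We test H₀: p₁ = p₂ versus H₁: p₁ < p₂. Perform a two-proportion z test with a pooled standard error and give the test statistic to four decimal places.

z = -0.5705

p̂₁ = 1549/1971 ≈ 0.7858955, p̂₂ = 1471/1854 ≈ 0.7934196.
Pooled p̂ = (1549+1471)/(1971+1854) = 3020/3825 = 0.7895425.
SE = √(p̂(1−p̂)(1/n₁+1/n₂)) = √(0.7895425·0.2104575·0.00104673) = √(0.00017393) = 0.0131883.
z = (0.7858955 − 0.7934196)/0.0131883 = -0.0075241/0.0131883 = -0.5705.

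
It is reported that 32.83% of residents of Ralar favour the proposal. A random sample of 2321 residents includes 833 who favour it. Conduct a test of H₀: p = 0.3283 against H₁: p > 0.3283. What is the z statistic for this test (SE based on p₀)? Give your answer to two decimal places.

p̂ = 833/2321 = 0.35890.
Standard error under H₀: √(0.3283×0.6717/2321) = 0.00975.
z = (0.35890 − 0.3283)/0.00975 = 0.03060/0.00975 = 3.14.

z = 3.14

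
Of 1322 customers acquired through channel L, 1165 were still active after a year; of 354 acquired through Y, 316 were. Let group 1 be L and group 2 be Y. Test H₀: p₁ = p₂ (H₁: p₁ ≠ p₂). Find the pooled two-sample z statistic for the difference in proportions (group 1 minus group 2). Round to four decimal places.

z = -0.5949

p̂₁ = 1165/1322 ≈ 0.881241, p̂₂ = 316/354 ≈ 0.892655.
Pooled p̂ = (1165+316)/(1322+354) = 1481/1676 = 0.883652.
SE = √(0.102811 × 0.00358129) = 0.019188.
z = (0.881241 − 0.892655)/0.019188 = -0.011414/0.019188 = -0.5949.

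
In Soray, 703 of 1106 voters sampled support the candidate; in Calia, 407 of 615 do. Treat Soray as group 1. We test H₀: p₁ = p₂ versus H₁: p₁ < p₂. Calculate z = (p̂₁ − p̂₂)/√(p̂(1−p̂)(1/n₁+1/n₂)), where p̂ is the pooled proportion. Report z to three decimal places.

z = -1.087

p̂₁ = 703/1106 = 0.63562, p̂₂ = 407/615 = 0.66179.
Pooled p̂ = (703+407)/(1106+615) = 1110/1721 = 0.64497.
SE = √(0.228983 × 0.00253018) = 0.02407.
z = (0.63562 − 0.66179)/0.02407 = -0.02617/0.02407 = -1.087.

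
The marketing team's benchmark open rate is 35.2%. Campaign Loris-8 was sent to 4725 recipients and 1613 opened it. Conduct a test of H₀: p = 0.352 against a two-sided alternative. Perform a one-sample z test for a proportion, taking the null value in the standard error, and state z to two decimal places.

z = -1.53

p̂ = 1613/4725 = 0.34138.
SE = √(p₀(1−p₀)/n) = √(0.2281/4725) = 0.00695.
z = (0.34138 − 0.352)/0.00695 = -0.01062/0.00695 = -1.53.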